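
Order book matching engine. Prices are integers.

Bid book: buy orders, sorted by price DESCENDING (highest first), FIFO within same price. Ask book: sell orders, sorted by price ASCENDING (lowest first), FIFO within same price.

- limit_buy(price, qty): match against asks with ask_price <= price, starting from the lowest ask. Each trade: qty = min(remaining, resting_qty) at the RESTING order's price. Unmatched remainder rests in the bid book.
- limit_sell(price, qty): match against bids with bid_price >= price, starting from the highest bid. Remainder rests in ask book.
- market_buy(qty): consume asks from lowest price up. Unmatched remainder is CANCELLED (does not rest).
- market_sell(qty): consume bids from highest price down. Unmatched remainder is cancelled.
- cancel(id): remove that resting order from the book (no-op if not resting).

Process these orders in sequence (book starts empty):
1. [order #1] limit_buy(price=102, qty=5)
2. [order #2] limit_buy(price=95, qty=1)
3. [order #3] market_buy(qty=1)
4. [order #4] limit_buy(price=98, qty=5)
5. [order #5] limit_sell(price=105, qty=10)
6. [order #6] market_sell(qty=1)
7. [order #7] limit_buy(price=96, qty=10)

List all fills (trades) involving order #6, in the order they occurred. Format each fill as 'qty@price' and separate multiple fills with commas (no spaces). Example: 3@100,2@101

Answer: 1@102

Derivation:
After op 1 [order #1] limit_buy(price=102, qty=5): fills=none; bids=[#1:5@102] asks=[-]
After op 2 [order #2] limit_buy(price=95, qty=1): fills=none; bids=[#1:5@102 #2:1@95] asks=[-]
After op 3 [order #3] market_buy(qty=1): fills=none; bids=[#1:5@102 #2:1@95] asks=[-]
After op 4 [order #4] limit_buy(price=98, qty=5): fills=none; bids=[#1:5@102 #4:5@98 #2:1@95] asks=[-]
After op 5 [order #5] limit_sell(price=105, qty=10): fills=none; bids=[#1:5@102 #4:5@98 #2:1@95] asks=[#5:10@105]
After op 6 [order #6] market_sell(qty=1): fills=#1x#6:1@102; bids=[#1:4@102 #4:5@98 #2:1@95] asks=[#5:10@105]
After op 7 [order #7] limit_buy(price=96, qty=10): fills=none; bids=[#1:4@102 #4:5@98 #7:10@96 #2:1@95] asks=[#5:10@105]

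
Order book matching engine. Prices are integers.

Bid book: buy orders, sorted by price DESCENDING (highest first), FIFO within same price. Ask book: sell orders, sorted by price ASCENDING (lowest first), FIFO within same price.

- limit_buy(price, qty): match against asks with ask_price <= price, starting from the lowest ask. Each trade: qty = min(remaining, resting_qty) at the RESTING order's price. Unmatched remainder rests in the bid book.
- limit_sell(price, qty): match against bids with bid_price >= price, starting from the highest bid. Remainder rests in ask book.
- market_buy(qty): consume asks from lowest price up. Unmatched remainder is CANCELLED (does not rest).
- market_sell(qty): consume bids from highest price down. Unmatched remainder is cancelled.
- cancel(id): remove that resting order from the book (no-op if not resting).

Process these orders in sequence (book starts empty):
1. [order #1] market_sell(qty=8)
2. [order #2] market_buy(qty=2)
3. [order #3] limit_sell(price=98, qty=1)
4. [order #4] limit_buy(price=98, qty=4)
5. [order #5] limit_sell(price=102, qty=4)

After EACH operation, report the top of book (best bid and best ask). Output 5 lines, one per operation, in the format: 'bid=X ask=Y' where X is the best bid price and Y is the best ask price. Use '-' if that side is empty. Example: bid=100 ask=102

After op 1 [order #1] market_sell(qty=8): fills=none; bids=[-] asks=[-]
After op 2 [order #2] market_buy(qty=2): fills=none; bids=[-] asks=[-]
After op 3 [order #3] limit_sell(price=98, qty=1): fills=none; bids=[-] asks=[#3:1@98]
After op 4 [order #4] limit_buy(price=98, qty=4): fills=#4x#3:1@98; bids=[#4:3@98] asks=[-]
After op 5 [order #5] limit_sell(price=102, qty=4): fills=none; bids=[#4:3@98] asks=[#5:4@102]

Answer: bid=- ask=-
bid=- ask=-
bid=- ask=98
bid=98 ask=-
bid=98 ask=102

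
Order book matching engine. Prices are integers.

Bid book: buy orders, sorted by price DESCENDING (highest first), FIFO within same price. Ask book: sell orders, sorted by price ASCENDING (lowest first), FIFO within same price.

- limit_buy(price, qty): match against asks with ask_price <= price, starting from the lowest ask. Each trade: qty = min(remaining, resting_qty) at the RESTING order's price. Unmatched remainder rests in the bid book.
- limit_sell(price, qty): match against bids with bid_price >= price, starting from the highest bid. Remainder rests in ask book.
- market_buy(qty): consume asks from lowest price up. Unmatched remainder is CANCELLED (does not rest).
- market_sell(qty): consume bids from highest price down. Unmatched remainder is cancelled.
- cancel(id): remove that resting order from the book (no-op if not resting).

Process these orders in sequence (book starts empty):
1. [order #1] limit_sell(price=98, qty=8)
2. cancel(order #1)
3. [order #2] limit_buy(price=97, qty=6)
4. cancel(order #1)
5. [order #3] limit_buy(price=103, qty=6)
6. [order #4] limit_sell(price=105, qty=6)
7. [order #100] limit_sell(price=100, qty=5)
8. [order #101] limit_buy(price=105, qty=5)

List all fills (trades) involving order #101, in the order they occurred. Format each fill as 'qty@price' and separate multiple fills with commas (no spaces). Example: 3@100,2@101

Answer: 5@105

Derivation:
After op 1 [order #1] limit_sell(price=98, qty=8): fills=none; bids=[-] asks=[#1:8@98]
After op 2 cancel(order #1): fills=none; bids=[-] asks=[-]
After op 3 [order #2] limit_buy(price=97, qty=6): fills=none; bids=[#2:6@97] asks=[-]
After op 4 cancel(order #1): fills=none; bids=[#2:6@97] asks=[-]
After op 5 [order #3] limit_buy(price=103, qty=6): fills=none; bids=[#3:6@103 #2:6@97] asks=[-]
After op 6 [order #4] limit_sell(price=105, qty=6): fills=none; bids=[#3:6@103 #2:6@97] asks=[#4:6@105]
After op 7 [order #100] limit_sell(price=100, qty=5): fills=#3x#100:5@103; bids=[#3:1@103 #2:6@97] asks=[#4:6@105]
After op 8 [order #101] limit_buy(price=105, qty=5): fills=#101x#4:5@105; bids=[#3:1@103 #2:6@97] asks=[#4:1@105]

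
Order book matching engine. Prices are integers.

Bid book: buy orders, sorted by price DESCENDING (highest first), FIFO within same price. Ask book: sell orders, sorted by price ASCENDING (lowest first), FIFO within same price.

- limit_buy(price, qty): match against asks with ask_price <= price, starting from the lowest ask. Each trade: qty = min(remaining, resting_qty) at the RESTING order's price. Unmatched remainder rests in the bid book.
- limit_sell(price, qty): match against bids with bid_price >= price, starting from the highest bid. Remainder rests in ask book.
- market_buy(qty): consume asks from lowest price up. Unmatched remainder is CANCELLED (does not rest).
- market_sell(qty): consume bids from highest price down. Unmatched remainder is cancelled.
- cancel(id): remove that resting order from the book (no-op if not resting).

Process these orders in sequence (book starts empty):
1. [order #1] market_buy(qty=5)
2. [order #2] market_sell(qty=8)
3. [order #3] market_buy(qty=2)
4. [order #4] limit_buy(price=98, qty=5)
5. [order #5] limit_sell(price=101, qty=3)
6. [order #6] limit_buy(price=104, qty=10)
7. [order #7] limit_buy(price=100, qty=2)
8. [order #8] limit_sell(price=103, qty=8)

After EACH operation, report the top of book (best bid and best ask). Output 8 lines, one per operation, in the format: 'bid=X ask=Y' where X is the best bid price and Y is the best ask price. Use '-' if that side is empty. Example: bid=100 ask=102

After op 1 [order #1] market_buy(qty=5): fills=none; bids=[-] asks=[-]
After op 2 [order #2] market_sell(qty=8): fills=none; bids=[-] asks=[-]
After op 3 [order #3] market_buy(qty=2): fills=none; bids=[-] asks=[-]
After op 4 [order #4] limit_buy(price=98, qty=5): fills=none; bids=[#4:5@98] asks=[-]
After op 5 [order #5] limit_sell(price=101, qty=3): fills=none; bids=[#4:5@98] asks=[#5:3@101]
After op 6 [order #6] limit_buy(price=104, qty=10): fills=#6x#5:3@101; bids=[#6:7@104 #4:5@98] asks=[-]
After op 7 [order #7] limit_buy(price=100, qty=2): fills=none; bids=[#6:7@104 #7:2@100 #4:5@98] asks=[-]
After op 8 [order #8] limit_sell(price=103, qty=8): fills=#6x#8:7@104; bids=[#7:2@100 #4:5@98] asks=[#8:1@103]

Answer: bid=- ask=-
bid=- ask=-
bid=- ask=-
bid=98 ask=-
bid=98 ask=101
bid=104 ask=-
bid=104 ask=-
bid=100 ask=103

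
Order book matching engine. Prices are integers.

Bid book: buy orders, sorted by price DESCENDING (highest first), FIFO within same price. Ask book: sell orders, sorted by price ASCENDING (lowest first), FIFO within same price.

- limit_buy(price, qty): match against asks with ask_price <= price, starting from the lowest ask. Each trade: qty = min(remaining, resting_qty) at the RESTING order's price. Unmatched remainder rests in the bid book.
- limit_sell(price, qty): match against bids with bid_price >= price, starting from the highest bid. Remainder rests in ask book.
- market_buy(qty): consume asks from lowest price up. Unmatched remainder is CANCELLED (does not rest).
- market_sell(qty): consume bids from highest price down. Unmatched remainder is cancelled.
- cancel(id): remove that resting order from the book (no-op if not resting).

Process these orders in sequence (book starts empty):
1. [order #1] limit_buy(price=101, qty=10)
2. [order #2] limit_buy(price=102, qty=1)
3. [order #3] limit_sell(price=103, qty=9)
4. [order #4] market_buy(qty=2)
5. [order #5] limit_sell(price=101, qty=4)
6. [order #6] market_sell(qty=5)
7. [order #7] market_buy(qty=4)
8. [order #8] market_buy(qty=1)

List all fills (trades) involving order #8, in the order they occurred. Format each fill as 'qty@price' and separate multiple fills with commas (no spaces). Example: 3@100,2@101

After op 1 [order #1] limit_buy(price=101, qty=10): fills=none; bids=[#1:10@101] asks=[-]
After op 2 [order #2] limit_buy(price=102, qty=1): fills=none; bids=[#2:1@102 #1:10@101] asks=[-]
After op 3 [order #3] limit_sell(price=103, qty=9): fills=none; bids=[#2:1@102 #1:10@101] asks=[#3:9@103]
After op 4 [order #4] market_buy(qty=2): fills=#4x#3:2@103; bids=[#2:1@102 #1:10@101] asks=[#3:7@103]
After op 5 [order #5] limit_sell(price=101, qty=4): fills=#2x#5:1@102 #1x#5:3@101; bids=[#1:7@101] asks=[#3:7@103]
After op 6 [order #6] market_sell(qty=5): fills=#1x#6:5@101; bids=[#1:2@101] asks=[#3:7@103]
After op 7 [order #7] market_buy(qty=4): fills=#7x#3:4@103; bids=[#1:2@101] asks=[#3:3@103]
After op 8 [order #8] market_buy(qty=1): fills=#8x#3:1@103; bids=[#1:2@101] asks=[#3:2@103]

Answer: 1@103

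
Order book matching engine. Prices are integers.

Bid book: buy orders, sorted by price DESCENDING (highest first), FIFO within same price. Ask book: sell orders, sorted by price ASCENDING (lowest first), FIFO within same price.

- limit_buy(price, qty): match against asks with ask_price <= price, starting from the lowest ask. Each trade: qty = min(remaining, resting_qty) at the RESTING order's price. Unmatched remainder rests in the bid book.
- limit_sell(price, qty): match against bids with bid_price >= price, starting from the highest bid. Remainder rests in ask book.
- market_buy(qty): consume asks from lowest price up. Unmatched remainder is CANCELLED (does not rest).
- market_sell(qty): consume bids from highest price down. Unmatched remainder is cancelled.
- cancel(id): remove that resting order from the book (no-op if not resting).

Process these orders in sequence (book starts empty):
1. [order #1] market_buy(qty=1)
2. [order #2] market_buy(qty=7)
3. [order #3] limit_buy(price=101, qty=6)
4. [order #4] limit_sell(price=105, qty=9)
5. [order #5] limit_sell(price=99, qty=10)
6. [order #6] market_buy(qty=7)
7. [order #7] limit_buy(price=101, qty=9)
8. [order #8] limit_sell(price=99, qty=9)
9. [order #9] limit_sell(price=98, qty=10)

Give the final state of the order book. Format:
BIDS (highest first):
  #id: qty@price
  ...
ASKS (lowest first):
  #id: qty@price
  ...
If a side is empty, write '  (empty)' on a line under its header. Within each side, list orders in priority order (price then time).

After op 1 [order #1] market_buy(qty=1): fills=none; bids=[-] asks=[-]
After op 2 [order #2] market_buy(qty=7): fills=none; bids=[-] asks=[-]
After op 3 [order #3] limit_buy(price=101, qty=6): fills=none; bids=[#3:6@101] asks=[-]
After op 4 [order #4] limit_sell(price=105, qty=9): fills=none; bids=[#3:6@101] asks=[#4:9@105]
After op 5 [order #5] limit_sell(price=99, qty=10): fills=#3x#5:6@101; bids=[-] asks=[#5:4@99 #4:9@105]
After op 6 [order #6] market_buy(qty=7): fills=#6x#5:4@99 #6x#4:3@105; bids=[-] asks=[#4:6@105]
After op 7 [order #7] limit_buy(price=101, qty=9): fills=none; bids=[#7:9@101] asks=[#4:6@105]
After op 8 [order #8] limit_sell(price=99, qty=9): fills=#7x#8:9@101; bids=[-] asks=[#4:6@105]
After op 9 [order #9] limit_sell(price=98, qty=10): fills=none; bids=[-] asks=[#9:10@98 #4:6@105]

Answer: BIDS (highest first):
  (empty)
ASKS (lowest first):
  #9: 10@98
  #4: 6@105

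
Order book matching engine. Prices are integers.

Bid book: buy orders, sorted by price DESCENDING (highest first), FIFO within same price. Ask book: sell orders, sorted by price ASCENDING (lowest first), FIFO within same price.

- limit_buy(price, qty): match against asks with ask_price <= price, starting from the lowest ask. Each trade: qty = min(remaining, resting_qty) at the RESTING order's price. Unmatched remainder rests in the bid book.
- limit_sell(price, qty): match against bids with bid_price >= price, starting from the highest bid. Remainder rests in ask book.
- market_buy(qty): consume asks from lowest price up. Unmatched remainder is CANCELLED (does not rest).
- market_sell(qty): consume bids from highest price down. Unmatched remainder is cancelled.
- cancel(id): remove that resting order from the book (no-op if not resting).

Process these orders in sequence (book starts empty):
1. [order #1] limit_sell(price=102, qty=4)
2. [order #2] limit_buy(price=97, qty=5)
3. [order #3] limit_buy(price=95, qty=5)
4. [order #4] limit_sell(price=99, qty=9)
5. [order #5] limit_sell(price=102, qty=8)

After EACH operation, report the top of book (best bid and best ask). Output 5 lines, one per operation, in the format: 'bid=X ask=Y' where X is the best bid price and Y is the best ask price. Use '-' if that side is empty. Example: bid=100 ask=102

After op 1 [order #1] limit_sell(price=102, qty=4): fills=none; bids=[-] asks=[#1:4@102]
After op 2 [order #2] limit_buy(price=97, qty=5): fills=none; bids=[#2:5@97] asks=[#1:4@102]
After op 3 [order #3] limit_buy(price=95, qty=5): fills=none; bids=[#2:5@97 #3:5@95] asks=[#1:4@102]
After op 4 [order #4] limit_sell(price=99, qty=9): fills=none; bids=[#2:5@97 #3:5@95] asks=[#4:9@99 #1:4@102]
After op 5 [order #5] limit_sell(price=102, qty=8): fills=none; bids=[#2:5@97 #3:5@95] asks=[#4:9@99 #1:4@102 #5:8@102]

Answer: bid=- ask=102
bid=97 ask=102
bid=97 ask=102
bid=97 ask=99
bid=97 ask=99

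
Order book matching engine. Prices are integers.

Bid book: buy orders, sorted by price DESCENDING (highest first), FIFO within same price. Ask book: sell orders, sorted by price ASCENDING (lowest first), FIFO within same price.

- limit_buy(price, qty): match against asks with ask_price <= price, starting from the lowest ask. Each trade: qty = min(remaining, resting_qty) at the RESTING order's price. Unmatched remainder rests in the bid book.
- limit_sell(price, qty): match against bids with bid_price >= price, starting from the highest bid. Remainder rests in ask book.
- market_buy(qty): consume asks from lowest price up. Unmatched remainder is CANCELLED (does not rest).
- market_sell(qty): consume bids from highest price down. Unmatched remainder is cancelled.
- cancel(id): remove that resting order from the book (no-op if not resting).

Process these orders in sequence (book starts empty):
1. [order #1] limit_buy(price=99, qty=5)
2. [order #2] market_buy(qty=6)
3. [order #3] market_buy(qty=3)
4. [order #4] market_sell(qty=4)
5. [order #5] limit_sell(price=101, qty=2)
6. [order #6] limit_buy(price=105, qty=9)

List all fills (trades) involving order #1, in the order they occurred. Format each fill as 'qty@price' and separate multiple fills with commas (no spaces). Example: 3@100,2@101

Answer: 4@99

Derivation:
After op 1 [order #1] limit_buy(price=99, qty=5): fills=none; bids=[#1:5@99] asks=[-]
After op 2 [order #2] market_buy(qty=6): fills=none; bids=[#1:5@99] asks=[-]
After op 3 [order #3] market_buy(qty=3): fills=none; bids=[#1:5@99] asks=[-]
After op 4 [order #4] market_sell(qty=4): fills=#1x#4:4@99; bids=[#1:1@99] asks=[-]
After op 5 [order #5] limit_sell(price=101, qty=2): fills=none; bids=[#1:1@99] asks=[#5:2@101]
After op 6 [order #6] limit_buy(price=105, qty=9): fills=#6x#5:2@101; bids=[#6:7@105 #1:1@99] asks=[-]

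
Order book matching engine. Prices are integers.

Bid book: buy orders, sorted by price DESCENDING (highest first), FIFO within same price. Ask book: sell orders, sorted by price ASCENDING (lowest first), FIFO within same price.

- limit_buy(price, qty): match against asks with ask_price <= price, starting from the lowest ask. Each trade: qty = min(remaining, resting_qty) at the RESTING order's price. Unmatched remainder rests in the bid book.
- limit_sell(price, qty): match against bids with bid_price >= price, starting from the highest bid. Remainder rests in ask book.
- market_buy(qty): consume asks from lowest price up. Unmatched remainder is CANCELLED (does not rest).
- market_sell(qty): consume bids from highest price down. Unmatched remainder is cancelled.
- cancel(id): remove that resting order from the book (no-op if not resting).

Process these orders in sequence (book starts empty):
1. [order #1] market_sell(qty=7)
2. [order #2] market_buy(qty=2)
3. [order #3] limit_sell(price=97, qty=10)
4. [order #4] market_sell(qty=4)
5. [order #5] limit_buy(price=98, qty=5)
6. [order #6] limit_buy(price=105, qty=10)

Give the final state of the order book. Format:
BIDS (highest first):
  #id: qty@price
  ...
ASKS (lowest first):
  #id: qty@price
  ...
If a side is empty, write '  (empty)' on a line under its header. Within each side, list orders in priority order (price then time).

After op 1 [order #1] market_sell(qty=7): fills=none; bids=[-] asks=[-]
After op 2 [order #2] market_buy(qty=2): fills=none; bids=[-] asks=[-]
After op 3 [order #3] limit_sell(price=97, qty=10): fills=none; bids=[-] asks=[#3:10@97]
After op 4 [order #4] market_sell(qty=4): fills=none; bids=[-] asks=[#3:10@97]
After op 5 [order #5] limit_buy(price=98, qty=5): fills=#5x#3:5@97; bids=[-] asks=[#3:5@97]
After op 6 [order #6] limit_buy(price=105, qty=10): fills=#6x#3:5@97; bids=[#6:5@105] asks=[-]

Answer: BIDS (highest first):
  #6: 5@105
ASKS (lowest first):
  (empty)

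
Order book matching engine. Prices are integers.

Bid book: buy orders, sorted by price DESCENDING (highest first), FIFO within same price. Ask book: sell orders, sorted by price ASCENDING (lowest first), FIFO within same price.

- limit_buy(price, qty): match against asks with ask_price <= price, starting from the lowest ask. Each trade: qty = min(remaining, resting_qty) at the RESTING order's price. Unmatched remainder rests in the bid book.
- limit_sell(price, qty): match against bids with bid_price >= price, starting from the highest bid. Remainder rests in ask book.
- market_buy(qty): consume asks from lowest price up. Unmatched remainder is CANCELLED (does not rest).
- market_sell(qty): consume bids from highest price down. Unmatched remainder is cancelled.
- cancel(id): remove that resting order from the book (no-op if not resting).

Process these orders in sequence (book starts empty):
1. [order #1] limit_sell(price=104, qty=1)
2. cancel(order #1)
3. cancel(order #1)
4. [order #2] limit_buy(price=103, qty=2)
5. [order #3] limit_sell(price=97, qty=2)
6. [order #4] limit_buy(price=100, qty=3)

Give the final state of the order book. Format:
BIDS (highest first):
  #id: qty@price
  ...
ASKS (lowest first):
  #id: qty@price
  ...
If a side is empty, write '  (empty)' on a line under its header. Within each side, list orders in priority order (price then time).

Answer: BIDS (highest first):
  #4: 3@100
ASKS (lowest first):
  (empty)

Derivation:
After op 1 [order #1] limit_sell(price=104, qty=1): fills=none; bids=[-] asks=[#1:1@104]
After op 2 cancel(order #1): fills=none; bids=[-] asks=[-]
After op 3 cancel(order #1): fills=none; bids=[-] asks=[-]
After op 4 [order #2] limit_buy(price=103, qty=2): fills=none; bids=[#2:2@103] asks=[-]
After op 5 [order #3] limit_sell(price=97, qty=2): fills=#2x#3:2@103; bids=[-] asks=[-]
After op 6 [order #4] limit_buy(price=100, qty=3): fills=none; bids=[#4:3@100] asks=[-]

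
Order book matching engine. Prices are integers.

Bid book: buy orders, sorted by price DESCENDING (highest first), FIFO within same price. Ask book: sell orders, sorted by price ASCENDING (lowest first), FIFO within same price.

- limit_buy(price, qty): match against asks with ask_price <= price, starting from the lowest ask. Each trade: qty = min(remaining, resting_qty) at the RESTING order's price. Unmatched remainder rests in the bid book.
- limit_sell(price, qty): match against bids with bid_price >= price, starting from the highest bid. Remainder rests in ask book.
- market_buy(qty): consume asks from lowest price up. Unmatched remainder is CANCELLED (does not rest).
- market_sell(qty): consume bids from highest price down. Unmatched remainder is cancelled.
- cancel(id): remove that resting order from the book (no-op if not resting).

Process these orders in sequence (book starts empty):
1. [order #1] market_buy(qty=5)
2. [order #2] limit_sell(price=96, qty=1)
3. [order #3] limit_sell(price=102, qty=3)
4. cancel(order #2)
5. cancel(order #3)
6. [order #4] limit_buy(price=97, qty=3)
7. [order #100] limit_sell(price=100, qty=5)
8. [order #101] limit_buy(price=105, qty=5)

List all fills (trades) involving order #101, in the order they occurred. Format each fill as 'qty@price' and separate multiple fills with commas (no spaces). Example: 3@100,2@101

Answer: 5@100

Derivation:
After op 1 [order #1] market_buy(qty=5): fills=none; bids=[-] asks=[-]
After op 2 [order #2] limit_sell(price=96, qty=1): fills=none; bids=[-] asks=[#2:1@96]
After op 3 [order #3] limit_sell(price=102, qty=3): fills=none; bids=[-] asks=[#2:1@96 #3:3@102]
After op 4 cancel(order #2): fills=none; bids=[-] asks=[#3:3@102]
After op 5 cancel(order #3): fills=none; bids=[-] asks=[-]
After op 6 [order #4] limit_buy(price=97, qty=3): fills=none; bids=[#4:3@97] asks=[-]
After op 7 [order #100] limit_sell(price=100, qty=5): fills=none; bids=[#4:3@97] asks=[#100:5@100]
After op 8 [order #101] limit_buy(price=105, qty=5): fills=#101x#100:5@100; bids=[#4:3@97] asks=[-]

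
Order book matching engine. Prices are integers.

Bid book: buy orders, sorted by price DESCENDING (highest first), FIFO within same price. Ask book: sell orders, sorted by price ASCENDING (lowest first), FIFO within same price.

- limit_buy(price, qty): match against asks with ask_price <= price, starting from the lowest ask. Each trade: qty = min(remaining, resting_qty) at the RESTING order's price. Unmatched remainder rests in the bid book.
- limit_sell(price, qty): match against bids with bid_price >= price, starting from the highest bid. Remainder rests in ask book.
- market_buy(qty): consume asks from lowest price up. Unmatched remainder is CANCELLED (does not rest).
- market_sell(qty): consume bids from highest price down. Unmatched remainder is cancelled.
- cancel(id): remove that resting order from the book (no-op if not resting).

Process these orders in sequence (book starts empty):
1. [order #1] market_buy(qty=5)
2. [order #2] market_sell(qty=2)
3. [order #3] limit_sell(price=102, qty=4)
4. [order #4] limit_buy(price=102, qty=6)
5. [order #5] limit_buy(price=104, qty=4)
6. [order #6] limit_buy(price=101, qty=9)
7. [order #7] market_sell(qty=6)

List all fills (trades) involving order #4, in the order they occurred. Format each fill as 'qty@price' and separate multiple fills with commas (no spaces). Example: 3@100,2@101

Answer: 4@102,2@102

Derivation:
After op 1 [order #1] market_buy(qty=5): fills=none; bids=[-] asks=[-]
After op 2 [order #2] market_sell(qty=2): fills=none; bids=[-] asks=[-]
After op 3 [order #3] limit_sell(price=102, qty=4): fills=none; bids=[-] asks=[#3:4@102]
After op 4 [order #4] limit_buy(price=102, qty=6): fills=#4x#3:4@102; bids=[#4:2@102] asks=[-]
After op 5 [order #5] limit_buy(price=104, qty=4): fills=none; bids=[#5:4@104 #4:2@102] asks=[-]
After op 6 [order #6] limit_buy(price=101, qty=9): fills=none; bids=[#5:4@104 #4:2@102 #6:9@101] asks=[-]
After op 7 [order #7] market_sell(qty=6): fills=#5x#7:4@104 #4x#7:2@102; bids=[#6:9@101] asks=[-]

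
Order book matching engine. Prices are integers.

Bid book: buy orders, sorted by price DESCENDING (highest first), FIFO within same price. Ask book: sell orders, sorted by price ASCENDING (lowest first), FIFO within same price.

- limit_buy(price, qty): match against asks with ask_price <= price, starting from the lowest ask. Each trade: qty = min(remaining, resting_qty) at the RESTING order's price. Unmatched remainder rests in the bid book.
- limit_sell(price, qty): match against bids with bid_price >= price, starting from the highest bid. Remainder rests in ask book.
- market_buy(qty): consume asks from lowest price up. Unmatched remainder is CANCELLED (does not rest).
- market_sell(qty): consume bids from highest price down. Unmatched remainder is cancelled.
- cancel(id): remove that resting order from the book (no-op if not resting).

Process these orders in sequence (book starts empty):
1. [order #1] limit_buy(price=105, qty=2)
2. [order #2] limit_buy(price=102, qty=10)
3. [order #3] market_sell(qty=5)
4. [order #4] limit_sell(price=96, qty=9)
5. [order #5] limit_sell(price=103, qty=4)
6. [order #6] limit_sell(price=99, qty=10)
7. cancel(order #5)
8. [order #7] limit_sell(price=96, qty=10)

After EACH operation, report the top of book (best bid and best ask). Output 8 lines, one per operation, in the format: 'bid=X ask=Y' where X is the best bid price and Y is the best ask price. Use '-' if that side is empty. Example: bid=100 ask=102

After op 1 [order #1] limit_buy(price=105, qty=2): fills=none; bids=[#1:2@105] asks=[-]
After op 2 [order #2] limit_buy(price=102, qty=10): fills=none; bids=[#1:2@105 #2:10@102] asks=[-]
After op 3 [order #3] market_sell(qty=5): fills=#1x#3:2@105 #2x#3:3@102; bids=[#2:7@102] asks=[-]
After op 4 [order #4] limit_sell(price=96, qty=9): fills=#2x#4:7@102; bids=[-] asks=[#4:2@96]
After op 5 [order #5] limit_sell(price=103, qty=4): fills=none; bids=[-] asks=[#4:2@96 #5:4@103]
After op 6 [order #6] limit_sell(price=99, qty=10): fills=none; bids=[-] asks=[#4:2@96 #6:10@99 #5:4@103]
After op 7 cancel(order #5): fills=none; bids=[-] asks=[#4:2@96 #6:10@99]
After op 8 [order #7] limit_sell(price=96, qty=10): fills=none; bids=[-] asks=[#4:2@96 #7:10@96 #6:10@99]

Answer: bid=105 ask=-
bid=105 ask=-
bid=102 ask=-
bid=- ask=96
bid=- ask=96
bid=- ask=96
bid=- ask=96
bid=- ask=96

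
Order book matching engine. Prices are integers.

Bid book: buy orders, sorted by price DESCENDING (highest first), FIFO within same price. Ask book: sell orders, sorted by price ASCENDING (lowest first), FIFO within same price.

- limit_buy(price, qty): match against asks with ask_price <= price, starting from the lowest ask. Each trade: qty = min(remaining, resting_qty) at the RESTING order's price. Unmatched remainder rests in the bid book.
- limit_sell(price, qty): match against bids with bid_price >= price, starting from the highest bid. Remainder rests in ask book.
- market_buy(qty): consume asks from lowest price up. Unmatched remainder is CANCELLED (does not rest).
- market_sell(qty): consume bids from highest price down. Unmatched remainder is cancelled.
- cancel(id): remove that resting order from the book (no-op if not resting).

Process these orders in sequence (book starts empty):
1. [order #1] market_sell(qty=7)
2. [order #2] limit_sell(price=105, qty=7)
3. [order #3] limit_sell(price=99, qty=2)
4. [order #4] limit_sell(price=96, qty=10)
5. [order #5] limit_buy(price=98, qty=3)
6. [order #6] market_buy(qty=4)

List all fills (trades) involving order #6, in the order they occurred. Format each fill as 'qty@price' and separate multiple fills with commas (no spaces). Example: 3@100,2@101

Answer: 4@96

Derivation:
After op 1 [order #1] market_sell(qty=7): fills=none; bids=[-] asks=[-]
After op 2 [order #2] limit_sell(price=105, qty=7): fills=none; bids=[-] asks=[#2:7@105]
After op 3 [order #3] limit_sell(price=99, qty=2): fills=none; bids=[-] asks=[#3:2@99 #2:7@105]
After op 4 [order #4] limit_sell(price=96, qty=10): fills=none; bids=[-] asks=[#4:10@96 #3:2@99 #2:7@105]
After op 5 [order #5] limit_buy(price=98, qty=3): fills=#5x#4:3@96; bids=[-] asks=[#4:7@96 #3:2@99 #2:7@105]
After op 6 [order #6] market_buy(qty=4): fills=#6x#4:4@96; bids=[-] asks=[#4:3@96 #3:2@99 #2:7@105]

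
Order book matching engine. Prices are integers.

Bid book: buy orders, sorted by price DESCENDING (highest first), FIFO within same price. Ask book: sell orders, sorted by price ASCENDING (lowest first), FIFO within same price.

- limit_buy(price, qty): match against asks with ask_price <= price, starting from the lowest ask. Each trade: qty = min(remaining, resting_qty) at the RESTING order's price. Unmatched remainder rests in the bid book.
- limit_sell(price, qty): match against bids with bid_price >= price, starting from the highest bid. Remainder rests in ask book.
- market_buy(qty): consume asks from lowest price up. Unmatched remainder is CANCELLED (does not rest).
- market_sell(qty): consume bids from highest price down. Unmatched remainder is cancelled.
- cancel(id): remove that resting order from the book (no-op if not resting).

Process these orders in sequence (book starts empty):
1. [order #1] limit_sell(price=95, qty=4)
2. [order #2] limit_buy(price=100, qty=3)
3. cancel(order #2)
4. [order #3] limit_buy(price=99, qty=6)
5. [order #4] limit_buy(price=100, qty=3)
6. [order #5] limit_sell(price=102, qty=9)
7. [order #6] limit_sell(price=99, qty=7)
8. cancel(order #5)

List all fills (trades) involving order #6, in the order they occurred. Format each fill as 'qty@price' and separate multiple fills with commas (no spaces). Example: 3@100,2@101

After op 1 [order #1] limit_sell(price=95, qty=4): fills=none; bids=[-] asks=[#1:4@95]
After op 2 [order #2] limit_buy(price=100, qty=3): fills=#2x#1:3@95; bids=[-] asks=[#1:1@95]
After op 3 cancel(order #2): fills=none; bids=[-] asks=[#1:1@95]
After op 4 [order #3] limit_buy(price=99, qty=6): fills=#3x#1:1@95; bids=[#3:5@99] asks=[-]
After op 5 [order #4] limit_buy(price=100, qty=3): fills=none; bids=[#4:3@100 #3:5@99] asks=[-]
After op 6 [order #5] limit_sell(price=102, qty=9): fills=none; bids=[#4:3@100 #3:5@99] asks=[#5:9@102]
After op 7 [order #6] limit_sell(price=99, qty=7): fills=#4x#6:3@100 #3x#6:4@99; bids=[#3:1@99] asks=[#5:9@102]
After op 8 cancel(order #5): fills=none; bids=[#3:1@99] asks=[-]

Answer: 3@100,4@99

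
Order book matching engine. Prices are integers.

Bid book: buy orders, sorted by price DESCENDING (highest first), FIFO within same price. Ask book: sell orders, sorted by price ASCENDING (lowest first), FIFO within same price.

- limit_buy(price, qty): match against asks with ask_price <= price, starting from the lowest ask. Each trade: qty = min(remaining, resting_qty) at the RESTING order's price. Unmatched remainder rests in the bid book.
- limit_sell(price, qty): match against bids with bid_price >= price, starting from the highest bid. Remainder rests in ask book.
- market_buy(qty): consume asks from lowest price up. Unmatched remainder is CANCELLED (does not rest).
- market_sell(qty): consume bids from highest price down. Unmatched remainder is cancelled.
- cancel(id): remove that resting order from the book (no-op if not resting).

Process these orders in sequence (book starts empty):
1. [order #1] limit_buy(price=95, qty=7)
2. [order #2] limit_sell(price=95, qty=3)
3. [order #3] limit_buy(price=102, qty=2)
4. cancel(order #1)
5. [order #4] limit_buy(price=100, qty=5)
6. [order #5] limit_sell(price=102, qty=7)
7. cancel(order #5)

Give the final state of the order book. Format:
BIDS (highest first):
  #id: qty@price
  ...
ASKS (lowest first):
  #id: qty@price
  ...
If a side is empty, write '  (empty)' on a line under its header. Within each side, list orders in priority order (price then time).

After op 1 [order #1] limit_buy(price=95, qty=7): fills=none; bids=[#1:7@95] asks=[-]
After op 2 [order #2] limit_sell(price=95, qty=3): fills=#1x#2:3@95; bids=[#1:4@95] asks=[-]
After op 3 [order #3] limit_buy(price=102, qty=2): fills=none; bids=[#3:2@102 #1:4@95] asks=[-]
After op 4 cancel(order #1): fills=none; bids=[#3:2@102] asks=[-]
After op 5 [order #4] limit_buy(price=100, qty=5): fills=none; bids=[#3:2@102 #4:5@100] asks=[-]
After op 6 [order #5] limit_sell(price=102, qty=7): fills=#3x#5:2@102; bids=[#4:5@100] asks=[#5:5@102]
After op 7 cancel(order #5): fills=none; bids=[#4:5@100] asks=[-]

Answer: BIDS (highest first):
  #4: 5@100
ASKS (lowest first):
  (empty)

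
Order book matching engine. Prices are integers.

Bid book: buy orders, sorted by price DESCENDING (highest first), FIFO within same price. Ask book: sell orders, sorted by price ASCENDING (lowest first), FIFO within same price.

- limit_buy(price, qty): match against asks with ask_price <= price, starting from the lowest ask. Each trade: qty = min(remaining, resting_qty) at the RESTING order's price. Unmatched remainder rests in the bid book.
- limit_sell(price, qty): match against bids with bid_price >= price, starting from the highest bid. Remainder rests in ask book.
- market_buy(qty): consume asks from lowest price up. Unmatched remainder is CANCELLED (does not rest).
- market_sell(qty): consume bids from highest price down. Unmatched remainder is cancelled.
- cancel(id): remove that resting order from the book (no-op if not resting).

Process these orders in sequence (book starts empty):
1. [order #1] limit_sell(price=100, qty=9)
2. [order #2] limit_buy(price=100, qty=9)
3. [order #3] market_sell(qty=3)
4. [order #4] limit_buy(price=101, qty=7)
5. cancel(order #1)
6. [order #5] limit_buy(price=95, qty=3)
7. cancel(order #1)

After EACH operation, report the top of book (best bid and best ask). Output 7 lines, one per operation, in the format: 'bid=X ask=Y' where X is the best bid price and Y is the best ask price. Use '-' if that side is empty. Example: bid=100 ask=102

After op 1 [order #1] limit_sell(price=100, qty=9): fills=none; bids=[-] asks=[#1:9@100]
After op 2 [order #2] limit_buy(price=100, qty=9): fills=#2x#1:9@100; bids=[-] asks=[-]
After op 3 [order #3] market_sell(qty=3): fills=none; bids=[-] asks=[-]
After op 4 [order #4] limit_buy(price=101, qty=7): fills=none; bids=[#4:7@101] asks=[-]
After op 5 cancel(order #1): fills=none; bids=[#4:7@101] asks=[-]
After op 6 [order #5] limit_buy(price=95, qty=3): fills=none; bids=[#4:7@101 #5:3@95] asks=[-]
After op 7 cancel(order #1): fills=none; bids=[#4:7@101 #5:3@95] asks=[-]

Answer: bid=- ask=100
bid=- ask=-
bid=- ask=-
bid=101 ask=-
bid=101 ask=-
bid=101 ask=-
bid=101 ask=-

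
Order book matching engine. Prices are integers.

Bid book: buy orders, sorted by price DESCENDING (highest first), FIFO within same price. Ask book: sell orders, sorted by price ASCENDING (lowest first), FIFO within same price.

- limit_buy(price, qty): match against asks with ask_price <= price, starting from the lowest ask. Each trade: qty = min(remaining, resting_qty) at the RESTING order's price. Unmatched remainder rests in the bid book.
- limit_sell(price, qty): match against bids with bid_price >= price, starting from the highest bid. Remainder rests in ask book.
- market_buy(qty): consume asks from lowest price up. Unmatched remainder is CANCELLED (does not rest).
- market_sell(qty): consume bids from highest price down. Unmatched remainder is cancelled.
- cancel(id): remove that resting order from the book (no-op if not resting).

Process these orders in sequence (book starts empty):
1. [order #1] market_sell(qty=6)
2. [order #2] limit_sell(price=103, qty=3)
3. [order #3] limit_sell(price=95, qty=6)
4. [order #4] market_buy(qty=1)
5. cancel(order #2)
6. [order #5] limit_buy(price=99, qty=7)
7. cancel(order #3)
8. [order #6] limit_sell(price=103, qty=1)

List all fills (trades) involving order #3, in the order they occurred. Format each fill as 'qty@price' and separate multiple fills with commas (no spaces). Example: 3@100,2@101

Answer: 1@95,5@95

Derivation:
After op 1 [order #1] market_sell(qty=6): fills=none; bids=[-] asks=[-]
After op 2 [order #2] limit_sell(price=103, qty=3): fills=none; bids=[-] asks=[#2:3@103]
After op 3 [order #3] limit_sell(price=95, qty=6): fills=none; bids=[-] asks=[#3:6@95 #2:3@103]
After op 4 [order #4] market_buy(qty=1): fills=#4x#3:1@95; bids=[-] asks=[#3:5@95 #2:3@103]
After op 5 cancel(order #2): fills=none; bids=[-] asks=[#3:5@95]
After op 6 [order #5] limit_buy(price=99, qty=7): fills=#5x#3:5@95; bids=[#5:2@99] asks=[-]
After op 7 cancel(order #3): fills=none; bids=[#5:2@99] asks=[-]
After op 8 [order #6] limit_sell(price=103, qty=1): fills=none; bids=[#5:2@99] asks=[#6:1@103]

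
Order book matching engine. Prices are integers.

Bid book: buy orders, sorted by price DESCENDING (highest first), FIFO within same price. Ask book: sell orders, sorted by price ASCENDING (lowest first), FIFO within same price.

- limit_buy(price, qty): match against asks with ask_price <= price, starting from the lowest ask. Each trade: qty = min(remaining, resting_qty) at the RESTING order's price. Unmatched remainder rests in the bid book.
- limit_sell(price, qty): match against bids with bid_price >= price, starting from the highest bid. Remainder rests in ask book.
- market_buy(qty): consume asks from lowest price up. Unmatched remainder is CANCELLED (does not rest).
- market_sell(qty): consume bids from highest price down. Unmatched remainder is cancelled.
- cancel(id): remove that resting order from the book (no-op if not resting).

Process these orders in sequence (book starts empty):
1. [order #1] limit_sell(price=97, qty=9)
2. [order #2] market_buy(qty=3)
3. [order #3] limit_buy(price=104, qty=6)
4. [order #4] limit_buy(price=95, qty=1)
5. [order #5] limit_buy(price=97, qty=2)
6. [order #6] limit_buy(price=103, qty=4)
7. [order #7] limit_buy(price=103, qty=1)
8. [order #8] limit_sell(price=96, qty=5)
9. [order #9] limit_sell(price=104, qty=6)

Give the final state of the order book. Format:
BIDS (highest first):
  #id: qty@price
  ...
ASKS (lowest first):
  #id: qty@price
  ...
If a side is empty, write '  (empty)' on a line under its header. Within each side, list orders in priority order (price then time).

Answer: BIDS (highest first):
  #5: 2@97
  #4: 1@95
ASKS (lowest first):
  #9: 6@104

Derivation:
After op 1 [order #1] limit_sell(price=97, qty=9): fills=none; bids=[-] asks=[#1:9@97]
After op 2 [order #2] market_buy(qty=3): fills=#2x#1:3@97; bids=[-] asks=[#1:6@97]
After op 3 [order #3] limit_buy(price=104, qty=6): fills=#3x#1:6@97; bids=[-] asks=[-]
After op 4 [order #4] limit_buy(price=95, qty=1): fills=none; bids=[#4:1@95] asks=[-]
After op 5 [order #5] limit_buy(price=97, qty=2): fills=none; bids=[#5:2@97 #4:1@95] asks=[-]
After op 6 [order #6] limit_buy(price=103, qty=4): fills=none; bids=[#6:4@103 #5:2@97 #4:1@95] asks=[-]
After op 7 [order #7] limit_buy(price=103, qty=1): fills=none; bids=[#6:4@103 #7:1@103 #5:2@97 #4:1@95] asks=[-]
After op 8 [order #8] limit_sell(price=96, qty=5): fills=#6x#8:4@103 #7x#8:1@103; bids=[#5:2@97 #4:1@95] asks=[-]
After op 9 [order #9] limit_sell(price=104, qty=6): fills=none; bids=[#5:2@97 #4:1@95] asks=[#9:6@104]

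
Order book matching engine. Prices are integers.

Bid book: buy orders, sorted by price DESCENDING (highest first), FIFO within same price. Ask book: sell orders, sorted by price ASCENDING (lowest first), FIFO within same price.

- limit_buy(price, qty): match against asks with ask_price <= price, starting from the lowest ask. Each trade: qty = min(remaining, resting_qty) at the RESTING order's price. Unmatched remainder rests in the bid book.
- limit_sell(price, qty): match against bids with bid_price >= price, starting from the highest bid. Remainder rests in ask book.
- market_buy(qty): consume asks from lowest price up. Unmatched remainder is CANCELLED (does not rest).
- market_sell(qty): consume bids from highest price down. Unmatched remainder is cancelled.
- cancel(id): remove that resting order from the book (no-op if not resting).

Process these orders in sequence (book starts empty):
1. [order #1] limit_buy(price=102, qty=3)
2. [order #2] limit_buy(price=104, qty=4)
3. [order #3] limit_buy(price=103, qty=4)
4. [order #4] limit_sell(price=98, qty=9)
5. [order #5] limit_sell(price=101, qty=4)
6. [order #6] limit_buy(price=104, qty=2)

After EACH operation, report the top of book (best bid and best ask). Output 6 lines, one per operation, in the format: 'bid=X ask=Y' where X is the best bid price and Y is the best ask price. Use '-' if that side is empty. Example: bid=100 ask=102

After op 1 [order #1] limit_buy(price=102, qty=3): fills=none; bids=[#1:3@102] asks=[-]
After op 2 [order #2] limit_buy(price=104, qty=4): fills=none; bids=[#2:4@104 #1:3@102] asks=[-]
After op 3 [order #3] limit_buy(price=103, qty=4): fills=none; bids=[#2:4@104 #3:4@103 #1:3@102] asks=[-]
After op 4 [order #4] limit_sell(price=98, qty=9): fills=#2x#4:4@104 #3x#4:4@103 #1x#4:1@102; bids=[#1:2@102] asks=[-]
After op 5 [order #5] limit_sell(price=101, qty=4): fills=#1x#5:2@102; bids=[-] asks=[#5:2@101]
After op 6 [order #6] limit_buy(price=104, qty=2): fills=#6x#5:2@101; bids=[-] asks=[-]

Answer: bid=102 ask=-
bid=104 ask=-
bid=104 ask=-
bid=102 ask=-
bid=- ask=101
bid=- ask=-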